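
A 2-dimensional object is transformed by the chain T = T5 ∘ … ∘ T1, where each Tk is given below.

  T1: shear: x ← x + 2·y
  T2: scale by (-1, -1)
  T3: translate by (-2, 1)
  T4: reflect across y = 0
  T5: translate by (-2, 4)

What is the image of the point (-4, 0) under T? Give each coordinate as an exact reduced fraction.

T(p) = (0, 3)

T1 shear: x ← x + 2·y: (-4, 0) → (-4, 0)
T2 scale by (-1, -1): (-4, 0) → (4, 0)
T3 translate by (-2, 1): (4, 0) → (2, 1)
T4 reflect across y = 0: (2, 1) → (2, -1)
T5 translate by (-2, 4): (2, -1) → (0, 3)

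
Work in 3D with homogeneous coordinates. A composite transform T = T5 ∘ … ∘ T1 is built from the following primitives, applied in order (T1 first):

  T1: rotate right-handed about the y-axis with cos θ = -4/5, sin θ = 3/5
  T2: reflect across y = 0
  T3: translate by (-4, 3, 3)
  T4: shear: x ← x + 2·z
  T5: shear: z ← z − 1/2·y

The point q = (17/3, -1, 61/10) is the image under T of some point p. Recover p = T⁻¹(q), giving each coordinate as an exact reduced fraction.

T1 = [-4/5 0 3/5 0; 0 1 0 0; -3/5 0 -4/5 0; 0 0 0 1]
T2·T1 = [-4/5 0 3/5 0; 0 -1 0 0; -3/5 0 -4/5 0; 0 0 0 1]
T3·…·T1 = [-4/5 0 3/5 -4; 0 -1 0 3; -3/5 0 -4/5 3; 0 0 0 1]
T4·…·T1 = [-2 0 -1 2; 0 -1 0 3; -3/5 0 -4/5 3; 0 0 0 1]
T5·…·T1 = [-2 0 -1 2; 0 -1 0 3; -3/5 1/2 -4/5 3/2; 0 0 0 1]
det M = -1; M⁻¹ = [-4/5 1/2 1 -7/5; 0 -1 0 3; 3/5 -1 -2 24/5; 0 0 0 1]
M⁻¹ · (17/3, -1, 61/10)ᵀ = (-1/3, 4, -3)ᵀ

p = (-1/3, 4, -3)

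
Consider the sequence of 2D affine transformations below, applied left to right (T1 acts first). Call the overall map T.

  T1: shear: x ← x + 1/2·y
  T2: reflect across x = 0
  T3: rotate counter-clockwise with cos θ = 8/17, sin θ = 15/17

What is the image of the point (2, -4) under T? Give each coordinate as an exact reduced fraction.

T(p) = (60/17, -32/17)

T1 shear: x ← x + 1/2·y: (2, -4) → (0, -4)
T2 reflect across x = 0: (0, -4) → (0, -4)
T3 rotate counter-clockwise with cos θ = 8/17, sin θ = 15/17: (0, -4) → (60/17, -32/17)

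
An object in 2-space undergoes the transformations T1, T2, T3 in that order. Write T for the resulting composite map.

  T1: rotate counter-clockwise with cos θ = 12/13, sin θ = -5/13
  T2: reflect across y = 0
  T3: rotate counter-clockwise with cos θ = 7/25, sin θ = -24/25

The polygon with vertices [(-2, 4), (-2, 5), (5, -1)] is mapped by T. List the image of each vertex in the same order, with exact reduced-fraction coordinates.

T1 rotate counter-clockwise with cos θ = 12/13, sin θ = -5/13: (-2, 4) → (-4/13, 58/13); (-2, 5) → (1/13, 70/13); (5, -1) → (55/13, -37/13)
T2 reflect across y = 0: (-4/13, 58/13) → (-4/13, -58/13); (1/13, 70/13) → (1/13, -70/13); (55/13, -37/13) → (55/13, 37/13)
T3 rotate counter-clockwise with cos θ = 7/25, sin θ = -24/25: (-4/13, -58/13) → (-284/65, -62/65); (1/13, -70/13) → (-1673/325, -514/325); (55/13, 37/13) → (1273/325, -1061/325)

image vertices: (-284/65, -62/65), (-1673/325, -514/325), (1273/325, -1061/325)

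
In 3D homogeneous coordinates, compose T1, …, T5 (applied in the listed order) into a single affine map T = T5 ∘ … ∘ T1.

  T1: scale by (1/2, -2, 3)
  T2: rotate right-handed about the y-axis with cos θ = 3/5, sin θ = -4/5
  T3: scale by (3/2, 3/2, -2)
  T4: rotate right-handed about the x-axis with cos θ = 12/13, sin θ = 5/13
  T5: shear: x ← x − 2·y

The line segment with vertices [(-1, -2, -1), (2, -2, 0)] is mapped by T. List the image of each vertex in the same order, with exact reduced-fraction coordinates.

T1 scale by (1/2, -2, 3): (-1, -2, -1) → (-1/2, 4, -3); (2, -2, 0) → (1, 4, 0)
T2 rotate right-handed about the y-axis with cos θ = 3/5, sin θ = -4/5: (-1/2, 4, -3) → (21/10, 4, -11/5); (1, 4, 0) → (3/5, 4, 4/5)
T3 scale by (3/2, 3/2, -2): (21/10, 4, -11/5) → (63/20, 6, 22/5); (3/5, 4, 4/5) → (9/10, 6, -8/5)
T4 rotate right-handed about the x-axis with cos θ = 12/13, sin θ = 5/13: (63/20, 6, 22/5) → (63/20, 50/13, 414/65); (9/10, 6, -8/5) → (9/10, 80/13, 54/65)
T5 shear: x ← x − 2·y: (63/20, 50/13, 414/65) → (-1181/260, 50/13, 414/65); (9/10, 80/13, 54/65) → (-1483/130, 80/13, 54/65)

image vertices: (-1181/260, 50/13, 414/65), (-1483/130, 80/13, 54/65)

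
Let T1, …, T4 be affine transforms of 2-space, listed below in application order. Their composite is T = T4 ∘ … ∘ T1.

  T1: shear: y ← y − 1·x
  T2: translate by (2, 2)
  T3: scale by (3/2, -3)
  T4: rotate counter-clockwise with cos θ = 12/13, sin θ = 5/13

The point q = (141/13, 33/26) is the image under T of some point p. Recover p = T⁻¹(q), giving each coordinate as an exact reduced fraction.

T1 = [1 0 0; -1 1 0; 0 0 1]
T2·T1 = [1 0 2; -1 1 2; 0 0 1]
T3·…·T1 = [3/2 0 3; 3 -3 -6; 0 0 1]
T4·…·T1 = [3/13 15/13 66/13; 87/26 -36/13 -57/13; 0 0 1]
det M = -9/2; M⁻¹ = [8/13 10/39 -2; 29/39 -2/39 -4; 0 0 1]
M⁻¹ · (141/13, 33/26)ᵀ = (5, 4)ᵀ

p = (5, 4)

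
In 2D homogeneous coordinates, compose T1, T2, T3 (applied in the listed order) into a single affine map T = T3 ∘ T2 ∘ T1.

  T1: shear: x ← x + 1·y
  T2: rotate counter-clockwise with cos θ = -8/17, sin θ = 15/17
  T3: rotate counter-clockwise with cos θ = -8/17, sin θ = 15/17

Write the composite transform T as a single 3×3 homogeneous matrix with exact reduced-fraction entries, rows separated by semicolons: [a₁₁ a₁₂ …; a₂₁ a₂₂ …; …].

T = [-161/289 79/289 0; -240/289 -401/289 0; 0 0 1]

T1 = [1 1 0; 0 1 0; 0 0 1]
T2·T1 = [-8/17 -23/17 0; 15/17 7/17 0; 0 0 1]
T3·…·T1 = [-161/289 79/289 0; -240/289 -401/289 0; 0 0 1]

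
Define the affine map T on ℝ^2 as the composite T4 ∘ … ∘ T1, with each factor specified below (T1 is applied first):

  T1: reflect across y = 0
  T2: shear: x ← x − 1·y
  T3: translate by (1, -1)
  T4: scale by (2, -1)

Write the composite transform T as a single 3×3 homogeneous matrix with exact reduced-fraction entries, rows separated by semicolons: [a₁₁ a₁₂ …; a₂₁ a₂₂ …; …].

T = [2 2 2; 0 1 1; 0 0 1]

T1 = [1 0 0; 0 -1 0; 0 0 1]
T2·T1 = [1 1 0; 0 -1 0; 0 0 1]
T3·…·T1 = [1 1 1; 0 -1 -1; 0 0 1]
T4·…·T1 = [2 2 2; 0 1 1; 0 0 1]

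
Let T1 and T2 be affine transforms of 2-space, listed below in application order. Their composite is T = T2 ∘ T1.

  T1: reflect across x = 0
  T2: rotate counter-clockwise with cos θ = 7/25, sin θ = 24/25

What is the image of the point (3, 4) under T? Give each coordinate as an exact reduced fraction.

T(p) = (-117/25, -44/25)

T1 reflect across x = 0: (3, 4) → (-3, 4)
T2 rotate counter-clockwise with cos θ = 7/25, sin θ = 24/25: (-3, 4) → (-117/25, -44/25)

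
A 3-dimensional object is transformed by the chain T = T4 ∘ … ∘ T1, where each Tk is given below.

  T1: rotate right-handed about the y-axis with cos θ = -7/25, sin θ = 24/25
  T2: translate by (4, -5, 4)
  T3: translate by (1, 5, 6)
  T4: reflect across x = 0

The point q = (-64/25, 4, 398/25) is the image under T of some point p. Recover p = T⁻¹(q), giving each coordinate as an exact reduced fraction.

T1 = [-7/25 0 24/25 0; 0 1 0 0; -24/25 0 -7/25 0; 0 0 0 1]
T2·T1 = [-7/25 0 24/25 4; 0 1 0 -5; -24/25 0 -7/25 4; 0 0 0 1]
T3·…·T1 = [-7/25 0 24/25 5; 0 1 0 0; -24/25 0 -7/25 10; 0 0 0 1]
T4·…·T1 = [7/25 0 -24/25 -5; 0 1 0 0; -24/25 0 -7/25 10; 0 0 0 1]
det M = -1; M⁻¹ = [7/25 0 -24/25 11; 0 1 0 0; -24/25 0 -7/25 -2; 0 0 0 1]
M⁻¹ · (-64/25, 4, 398/25)ᵀ = (-5, 4, -4)ᵀ

p = (-5, 4, -4)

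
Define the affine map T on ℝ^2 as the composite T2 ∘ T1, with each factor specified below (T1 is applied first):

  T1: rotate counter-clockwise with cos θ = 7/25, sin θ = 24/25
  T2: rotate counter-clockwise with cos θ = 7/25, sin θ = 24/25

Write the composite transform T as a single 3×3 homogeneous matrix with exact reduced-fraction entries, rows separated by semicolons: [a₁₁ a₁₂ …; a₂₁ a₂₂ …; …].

T1 = [7/25 -24/25 0; 24/25 7/25 0; 0 0 1]
T2·T1 = [-527/625 -336/625 0; 336/625 -527/625 0; 0 0 1]

T = [-527/625 -336/625 0; 336/625 -527/625 0; 0 0 1]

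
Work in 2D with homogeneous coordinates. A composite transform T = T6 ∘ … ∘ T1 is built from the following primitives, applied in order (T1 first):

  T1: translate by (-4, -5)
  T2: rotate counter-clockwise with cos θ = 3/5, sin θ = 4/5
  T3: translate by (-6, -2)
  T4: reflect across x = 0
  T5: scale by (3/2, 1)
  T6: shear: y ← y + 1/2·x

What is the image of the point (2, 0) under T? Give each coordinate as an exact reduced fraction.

T1 translate by (-4, -5): (2, 0) → (-2, -5)
T2 rotate counter-clockwise with cos θ = 3/5, sin θ = 4/5: (-2, -5) → (14/5, -23/5)
T3 translate by (-6, -2): (14/5, -23/5) → (-16/5, -33/5)
T4 reflect across x = 0: (-16/5, -33/5) → (16/5, -33/5)
T5 scale by (3/2, 1): (16/5, -33/5) → (24/5, -33/5)
T6 shear: y ← y + 1/2·x: (24/5, -33/5) → (24/5, -21/5)

T(p) = (24/5, -21/5)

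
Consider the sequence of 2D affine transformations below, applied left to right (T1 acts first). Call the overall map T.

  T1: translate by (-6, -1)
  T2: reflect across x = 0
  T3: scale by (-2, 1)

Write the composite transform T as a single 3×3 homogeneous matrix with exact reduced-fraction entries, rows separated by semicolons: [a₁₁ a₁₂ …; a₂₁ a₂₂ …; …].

T1 = [1 0 -6; 0 1 -1; 0 0 1]
T2·T1 = [-1 0 6; 0 1 -1; 0 0 1]
T3·…·T1 = [2 0 -12; 0 1 -1; 0 0 1]

T = [2 0 -12; 0 1 -1; 0 0 1]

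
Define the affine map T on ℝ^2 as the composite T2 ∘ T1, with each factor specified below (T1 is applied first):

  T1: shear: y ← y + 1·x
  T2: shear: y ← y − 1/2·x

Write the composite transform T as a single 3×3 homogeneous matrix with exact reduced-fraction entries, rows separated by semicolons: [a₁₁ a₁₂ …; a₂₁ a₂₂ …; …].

T1 = [1 0 0; 1 1 0; 0 0 1]
T2·T1 = [1 0 0; 1/2 1 0; 0 0 1]

T = [1 0 0; 1/2 1 0; 0 0 1]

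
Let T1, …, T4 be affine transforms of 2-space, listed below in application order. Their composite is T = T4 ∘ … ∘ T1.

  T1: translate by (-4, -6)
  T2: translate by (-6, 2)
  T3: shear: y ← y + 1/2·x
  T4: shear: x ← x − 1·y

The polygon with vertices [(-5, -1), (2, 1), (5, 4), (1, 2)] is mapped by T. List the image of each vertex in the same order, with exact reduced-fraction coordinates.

image vertices: (-5/2, -25/2), (-1, -7), (-5/2, -5/2), (-5/2, -13/2)

T1 translate by (-4, -6): (-5, -1) → (-9, -7); (2, 1) → (-2, -5); (5, 4) → (1, -2); (1, 2) → (-3, -4)
T2 translate by (-6, 2): (-9, -7) → (-15, -5); (-2, -5) → (-8, -3); (1, -2) → (-5, 0); (-3, -4) → (-9, -2)
T3 shear: y ← y + 1/2·x: (-15, -5) → (-15, -25/2); (-8, -3) → (-8, -7); (-5, 0) → (-5, -5/2); (-9, -2) → (-9, -13/2)
T4 shear: x ← x − 1·y: (-15, -25/2) → (-5/2, -25/2); (-8, -7) → (-1, -7); (-5, -5/2) → (-5/2, -5/2); (-9, -13/2) → (-5/2, -13/2)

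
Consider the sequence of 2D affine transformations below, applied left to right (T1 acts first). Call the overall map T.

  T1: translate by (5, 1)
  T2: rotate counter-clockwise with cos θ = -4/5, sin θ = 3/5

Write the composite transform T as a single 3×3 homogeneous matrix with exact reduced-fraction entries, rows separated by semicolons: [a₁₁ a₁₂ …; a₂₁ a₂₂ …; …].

T1 = [1 0 5; 0 1 1; 0 0 1]
T2·T1 = [-4/5 -3/5 -23/5; 3/5 -4/5 11/5; 0 0 1]

T = [-4/5 -3/5 -23/5; 3/5 -4/5 11/5; 0 0 1]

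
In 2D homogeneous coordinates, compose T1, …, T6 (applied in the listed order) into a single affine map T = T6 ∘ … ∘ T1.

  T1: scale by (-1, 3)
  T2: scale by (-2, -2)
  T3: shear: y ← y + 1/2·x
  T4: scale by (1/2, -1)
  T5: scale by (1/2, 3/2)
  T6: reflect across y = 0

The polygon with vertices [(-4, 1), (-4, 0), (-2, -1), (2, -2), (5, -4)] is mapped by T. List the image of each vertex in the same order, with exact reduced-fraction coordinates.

T1 scale by (-1, 3): (-4, 1) → (4, 3); (-4, 0) → (4, 0); (-2, -1) → (2, -3); (2, -2) → (-2, -6); (5, -4) → (-5, -12)
T2 scale by (-2, -2): (4, 3) → (-8, -6); (4, 0) → (-8, 0); (2, -3) → (-4, 6); (-2, -6) → (4, 12); (-5, -12) → (10, 24)
T3 shear: y ← y + 1/2·x: (-8, -6) → (-8, -10); (-8, 0) → (-8, -4); (-4, 6) → (-4, 4); (4, 12) → (4, 14); (10, 24) → (10, 29)
T4 scale by (1/2, -1): (-8, -10) → (-4, 10); (-8, -4) → (-4, 4); (-4, 4) → (-2, -4); (4, 14) → (2, -14); (10, 29) → (5, -29)
T5 scale by (1/2, 3/2): (-4, 10) → (-2, 15); (-4, 4) → (-2, 6); (-2, -4) → (-1, -6); (2, -14) → (1, -21); (5, -29) → (5/2, -87/2)
T6 reflect across y = 0: (-2, 15) → (-2, -15); (-2, 6) → (-2, -6); (-1, -6) → (-1, 6); (1, -21) → (1, 21); (5/2, -87/2) → (5/2, 87/2)

image vertices: (-2, -15), (-2, -6), (-1, 6), (1, 21), (5/2, 87/2)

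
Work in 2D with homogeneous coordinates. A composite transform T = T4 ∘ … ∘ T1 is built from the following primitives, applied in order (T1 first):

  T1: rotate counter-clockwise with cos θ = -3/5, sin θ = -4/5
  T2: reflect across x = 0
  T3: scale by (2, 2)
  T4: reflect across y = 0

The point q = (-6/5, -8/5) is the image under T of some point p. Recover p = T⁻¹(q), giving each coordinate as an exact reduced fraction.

p = (-1, 0)

T1 = [-3/5 4/5 0; -4/5 -3/5 0; 0 0 1]
T2·T1 = [3/5 -4/5 0; -4/5 -3/5 0; 0 0 1]
T3·…·T1 = [6/5 -8/5 0; -8/5 -6/5 0; 0 0 1]
T4·…·T1 = [6/5 -8/5 0; 8/5 6/5 0; 0 0 1]
det M = 4; M⁻¹ = [3/10 2/5 0; -2/5 3/10 0; 0 0 1]
M⁻¹ · (-6/5, -8/5)ᵀ = (-1, 0)ᵀ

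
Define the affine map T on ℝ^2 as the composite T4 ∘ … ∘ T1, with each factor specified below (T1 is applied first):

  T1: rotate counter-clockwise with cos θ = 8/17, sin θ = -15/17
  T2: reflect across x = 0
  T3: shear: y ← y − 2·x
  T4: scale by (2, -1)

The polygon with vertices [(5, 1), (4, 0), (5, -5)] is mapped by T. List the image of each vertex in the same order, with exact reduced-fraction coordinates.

T1 rotate counter-clockwise with cos θ = 8/17, sin θ = -15/17: (5, 1) → (55/17, -67/17); (4, 0) → (32/17, -60/17); (5, -5) → (-35/17, -115/17)
T2 reflect across x = 0: (55/17, -67/17) → (-55/17, -67/17); (32/17, -60/17) → (-32/17, -60/17); (-35/17, -115/17) → (35/17, -115/17)
T3 shear: y ← y − 2·x: (-55/17, -67/17) → (-55/17, 43/17); (-32/17, -60/17) → (-32/17, 4/17); (35/17, -115/17) → (35/17, -185/17)
T4 scale by (2, -1): (-55/17, 43/17) → (-110/17, -43/17); (-32/17, 4/17) → (-64/17, -4/17); (35/17, -185/17) → (70/17, 185/17)

image vertices: (-110/17, -43/17), (-64/17, -4/17), (70/17, 185/17)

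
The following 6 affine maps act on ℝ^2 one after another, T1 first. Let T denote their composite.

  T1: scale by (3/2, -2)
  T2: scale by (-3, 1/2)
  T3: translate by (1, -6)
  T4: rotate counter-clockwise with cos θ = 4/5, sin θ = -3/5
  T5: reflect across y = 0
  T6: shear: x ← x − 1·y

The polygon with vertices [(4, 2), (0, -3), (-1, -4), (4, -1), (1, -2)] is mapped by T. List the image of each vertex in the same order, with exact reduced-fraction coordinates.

image vertices: (-73/5, -19/5), (-4, 3), (-17/10, 49/10), (-52/5, -31/5), (-63/10, 11/10)

T1 scale by (3/2, -2): (4, 2) → (6, -4); (0, -3) → (0, 6); (-1, -4) → (-3/2, 8); (4, -1) → (6, 2); (1, -2) → (3/2, 4)
T2 scale by (-3, 1/2): (6, -4) → (-18, -2); (0, 6) → (0, 3); (-3/2, 8) → (9/2, 4); (6, 2) → (-18, 1); (3/2, 4) → (-9/2, 2)
T3 translate by (1, -6): (-18, -2) → (-17, -8); (0, 3) → (1, -3); (9/2, 4) → (11/2, -2); (-18, 1) → (-17, -5); (-9/2, 2) → (-7/2, -4)
T4 rotate counter-clockwise with cos θ = 4/5, sin θ = -3/5: (-17, -8) → (-92/5, 19/5); (1, -3) → (-1, -3); (11/2, -2) → (16/5, -49/10); (-17, -5) → (-83/5, 31/5); (-7/2, -4) → (-26/5, -11/10)
T5 reflect across y = 0: (-92/5, 19/5) → (-92/5, -19/5); (-1, -3) → (-1, 3); (16/5, -49/10) → (16/5, 49/10); (-83/5, 31/5) → (-83/5, -31/5); (-26/5, -11/10) → (-26/5, 11/10)
T6 shear: x ← x − 1·y: (-92/5, -19/5) → (-73/5, -19/5); (-1, 3) → (-4, 3); (16/5, 49/10) → (-17/10, 49/10); (-83/5, -31/5) → (-52/5, -31/5); (-26/5, 11/10) → (-63/10, 11/10)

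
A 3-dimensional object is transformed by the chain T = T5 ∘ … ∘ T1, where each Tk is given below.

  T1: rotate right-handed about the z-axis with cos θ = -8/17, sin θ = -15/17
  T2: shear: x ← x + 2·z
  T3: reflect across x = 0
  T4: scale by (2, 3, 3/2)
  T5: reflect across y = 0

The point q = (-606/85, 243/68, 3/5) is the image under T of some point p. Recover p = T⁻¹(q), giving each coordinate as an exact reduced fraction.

p = (-1/4, 3, 2/5)

T1 = [-8/17 15/17 0 0; -15/17 -8/17 0 0; 0 0 1 0; 0 0 0 1]
T2·T1 = [-8/17 15/17 2 0; -15/17 -8/17 0 0; 0 0 1 0; 0 0 0 1]
T3·…·T1 = [8/17 -15/17 -2 0; -15/17 -8/17 0 0; 0 0 1 0; 0 0 0 1]
T4·…·T1 = [16/17 -30/17 -4 0; -45/17 -24/17 0 0; 0 0 3/2 0; 0 0 0 1]
T5·…·T1 = [16/17 -30/17 -4 0; 45/17 24/17 0 0; 0 0 3/2 0; 0 0 0 1]
det M = 9; M⁻¹ = [4/17 5/17 32/51 0; -15/34 8/51 -20/17 0; 0 0 2/3 0; 0 0 0 1]
M⁻¹ · (-606/85, 243/68, 3/5)ᵀ = (-1/4, 3, 2/5)ᵀ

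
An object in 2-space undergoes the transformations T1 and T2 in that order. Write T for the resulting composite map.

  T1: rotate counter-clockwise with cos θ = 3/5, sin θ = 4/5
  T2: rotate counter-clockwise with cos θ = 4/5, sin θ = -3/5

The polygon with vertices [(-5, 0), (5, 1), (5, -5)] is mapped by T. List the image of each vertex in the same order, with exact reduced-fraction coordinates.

T1 rotate counter-clockwise with cos θ = 3/5, sin θ = 4/5: (-5, 0) → (-3, -4); (5, 1) → (11/5, 23/5); (5, -5) → (7, 1)
T2 rotate counter-clockwise with cos θ = 4/5, sin θ = -3/5: (-3, -4) → (-24/5, -7/5); (11/5, 23/5) → (113/25, 59/25); (7, 1) → (31/5, -17/5)

image vertices: (-24/5, -7/5), (113/25, 59/25), (31/5, -17/5)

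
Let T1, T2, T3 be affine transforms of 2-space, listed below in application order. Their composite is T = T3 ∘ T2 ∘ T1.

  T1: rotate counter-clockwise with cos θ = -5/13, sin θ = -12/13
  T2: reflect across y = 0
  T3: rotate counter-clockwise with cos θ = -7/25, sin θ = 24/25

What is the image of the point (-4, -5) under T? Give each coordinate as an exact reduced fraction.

T(p) = (2032/325, -449/325)

T1 rotate counter-clockwise with cos θ = -5/13, sin θ = -12/13: (-4, -5) → (-40/13, 73/13)
T2 reflect across y = 0: (-40/13, 73/13) → (-40/13, -73/13)
T3 rotate counter-clockwise with cos θ = -7/25, sin θ = 24/25: (-40/13, -73/13) → (2032/325, -449/325)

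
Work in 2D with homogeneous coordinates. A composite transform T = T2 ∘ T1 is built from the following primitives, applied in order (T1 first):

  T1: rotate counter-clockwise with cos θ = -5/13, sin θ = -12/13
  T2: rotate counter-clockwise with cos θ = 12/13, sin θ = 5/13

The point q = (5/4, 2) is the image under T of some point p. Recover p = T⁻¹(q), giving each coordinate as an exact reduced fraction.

p = (-2, 5/4)

T1 = [-5/13 12/13 0; -12/13 -5/13 0; 0 0 1]
T2·T1 = [0 1 0; -1 0 0; 0 0 1]
det M = 1; M⁻¹ = [0 -1 0; 1 0 0; 0 0 1]
M⁻¹ · (5/4, 2)ᵀ = (-2, 5/4)ᵀ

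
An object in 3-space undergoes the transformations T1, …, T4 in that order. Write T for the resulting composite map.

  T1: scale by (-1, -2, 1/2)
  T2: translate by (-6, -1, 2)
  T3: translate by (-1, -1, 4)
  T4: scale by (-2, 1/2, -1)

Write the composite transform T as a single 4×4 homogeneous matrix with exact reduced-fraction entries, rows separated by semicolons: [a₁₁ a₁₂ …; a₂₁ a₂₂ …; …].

T = [2 0 0 14; 0 -1 0 -1; 0 0 -1/2 -6; 0 0 0 1]

T1 = [-1 0 0 0; 0 -2 0 0; 0 0 1/2 0; 0 0 0 1]
T2·T1 = [-1 0 0 -6; 0 -2 0 -1; 0 0 1/2 2; 0 0 0 1]
T3·…·T1 = [-1 0 0 -7; 0 -2 0 -2; 0 0 1/2 6; 0 0 0 1]
T4·…·T1 = [2 0 0 14; 0 -1 0 -1; 0 0 -1/2 -6; 0 0 0 1]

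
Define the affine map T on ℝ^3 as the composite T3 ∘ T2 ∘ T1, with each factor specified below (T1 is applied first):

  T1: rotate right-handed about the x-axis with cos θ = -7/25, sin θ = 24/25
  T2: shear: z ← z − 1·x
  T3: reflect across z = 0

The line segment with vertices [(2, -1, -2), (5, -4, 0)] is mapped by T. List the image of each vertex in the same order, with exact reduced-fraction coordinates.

image vertices: (2, 11/5, 12/5), (5, 28/25, 221/25)

T1 rotate right-handed about the x-axis with cos θ = -7/25, sin θ = 24/25: (2, -1, -2) → (2, 11/5, -2/5); (5, -4, 0) → (5, 28/25, -96/25)
T2 shear: z ← z − 1·x: (2, 11/5, -2/5) → (2, 11/5, -12/5); (5, 28/25, -96/25) → (5, 28/25, -221/25)
T3 reflect across z = 0: (2, 11/5, -12/5) → (2, 11/5, 12/5); (5, 28/25, -221/25) → (5, 28/25, 221/25)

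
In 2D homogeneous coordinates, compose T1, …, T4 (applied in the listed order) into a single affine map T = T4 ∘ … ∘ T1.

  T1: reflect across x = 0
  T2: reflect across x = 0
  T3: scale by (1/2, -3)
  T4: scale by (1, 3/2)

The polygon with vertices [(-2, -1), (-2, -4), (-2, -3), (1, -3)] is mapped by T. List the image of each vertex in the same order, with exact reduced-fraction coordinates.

T1 reflect across x = 0: (-2, -1) → (2, -1); (-2, -4) → (2, -4); (-2, -3) → (2, -3); (1, -3) → (-1, -3)
T2 reflect across x = 0: (2, -1) → (-2, -1); (2, -4) → (-2, -4); (2, -3) → (-2, -3); (-1, -3) → (1, -3)
T3 scale by (1/2, -3): (-2, -1) → (-1, 3); (-2, -4) → (-1, 12); (-2, -3) → (-1, 9); (1, -3) → (1/2, 9)
T4 scale by (1, 3/2): (-1, 3) → (-1, 9/2); (-1, 12) → (-1, 18); (-1, 9) → (-1, 27/2); (1/2, 9) → (1/2, 27/2)

image vertices: (-1, 9/2), (-1, 18), (-1, 27/2), (1/2, 27/2)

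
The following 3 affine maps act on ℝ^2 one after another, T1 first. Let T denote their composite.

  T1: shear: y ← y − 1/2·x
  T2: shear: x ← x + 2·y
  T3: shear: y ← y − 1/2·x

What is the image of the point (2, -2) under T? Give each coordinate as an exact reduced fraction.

T1 shear: y ← y − 1/2·x: (2, -2) → (2, -3)
T2 shear: x ← x + 2·y: (2, -3) → (-4, -3)
T3 shear: y ← y − 1/2·x: (-4, -3) → (-4, -1)

T(p) = (-4, -1)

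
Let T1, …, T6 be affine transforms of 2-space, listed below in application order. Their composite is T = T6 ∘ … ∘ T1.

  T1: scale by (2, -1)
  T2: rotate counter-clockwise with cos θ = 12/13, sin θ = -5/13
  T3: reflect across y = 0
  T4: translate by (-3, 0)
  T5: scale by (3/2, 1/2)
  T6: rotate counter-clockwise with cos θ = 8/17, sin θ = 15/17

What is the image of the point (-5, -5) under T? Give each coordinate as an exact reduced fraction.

T(p) = (-783/221, -3455/221)

T1 scale by (2, -1): (-5, -5) → (-10, 5)
T2 rotate counter-clockwise with cos θ = 12/13, sin θ = -5/13: (-10, 5) → (-95/13, 110/13)
T3 reflect across y = 0: (-95/13, 110/13) → (-95/13, -110/13)
T4 translate by (-3, 0): (-95/13, -110/13) → (-134/13, -110/13)
T5 scale by (3/2, 1/2): (-134/13, -110/13) → (-201/13, -55/13)
T6 rotate counter-clockwise with cos θ = 8/17, sin θ = 15/17: (-201/13, -55/13) → (-783/221, -3455/221)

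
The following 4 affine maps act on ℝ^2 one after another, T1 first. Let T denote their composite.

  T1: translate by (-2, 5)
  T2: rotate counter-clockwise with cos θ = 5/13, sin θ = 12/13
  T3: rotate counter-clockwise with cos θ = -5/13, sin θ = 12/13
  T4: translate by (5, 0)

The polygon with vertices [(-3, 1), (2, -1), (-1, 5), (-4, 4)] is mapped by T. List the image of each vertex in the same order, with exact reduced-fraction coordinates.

T1 translate by (-2, 5): (-3, 1) → (-5, 6); (2, -1) → (0, 4); (-1, 5) → (-3, 10); (-4, 4) → (-6, 9)
T2 rotate counter-clockwise with cos θ = 5/13, sin θ = 12/13: (-5, 6) → (-97/13, -30/13); (0, 4) → (-48/13, 20/13); (-3, 10) → (-135/13, 14/13); (-6, 9) → (-138/13, -27/13)
T3 rotate counter-clockwise with cos θ = -5/13, sin θ = 12/13: (-97/13, -30/13) → (5, -6); (-48/13, 20/13) → (0, -4); (-135/13, 14/13) → (3, -10); (-138/13, -27/13) → (6, -9)
T4 translate by (5, 0): (5, -6) → (10, -6); (0, -4) → (5, -4); (3, -10) → (8, -10); (6, -9) → (11, -9)

image vertices: (10, -6), (5, -4), (8, -10), (11, -9)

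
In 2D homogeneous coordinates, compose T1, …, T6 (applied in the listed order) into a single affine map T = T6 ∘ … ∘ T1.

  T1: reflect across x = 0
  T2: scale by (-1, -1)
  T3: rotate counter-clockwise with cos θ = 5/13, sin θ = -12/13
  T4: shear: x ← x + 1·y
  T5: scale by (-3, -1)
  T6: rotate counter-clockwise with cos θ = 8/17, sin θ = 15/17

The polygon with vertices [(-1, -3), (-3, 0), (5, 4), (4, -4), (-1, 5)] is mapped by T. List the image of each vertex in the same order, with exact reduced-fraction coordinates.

T1 reflect across x = 0: (-1, -3) → (1, -3); (-3, 0) → (3, 0); (5, 4) → (-5, 4); (4, -4) → (-4, -4); (-1, 5) → (1, 5)
T2 scale by (-1, -1): (1, -3) → (-1, 3); (3, 0) → (-3, 0); (-5, 4) → (5, -4); (-4, -4) → (4, 4); (1, 5) → (-1, -5)
T3 rotate counter-clockwise with cos θ = 5/13, sin θ = -12/13: (-1, 3) → (31/13, 27/13); (-3, 0) → (-15/13, 36/13); (5, -4) → (-23/13, -80/13); (4, 4) → (68/13, -28/13); (-1, -5) → (-5, -1)
T4 shear: x ← x + 1·y: (31/13, 27/13) → (58/13, 27/13); (-15/13, 36/13) → (21/13, 36/13); (-23/13, -80/13) → (-103/13, -80/13); (68/13, -28/13) → (40/13, -28/13); (-5, -1) → (-6, -1)
T5 scale by (-3, -1): (58/13, 27/13) → (-174/13, -27/13); (21/13, 36/13) → (-63/13, -36/13); (-103/13, -80/13) → (309/13, 80/13); (40/13, -28/13) → (-120/13, 28/13); (-6, -1) → (18, 1)
T6 rotate counter-clockwise with cos θ = 8/17, sin θ = 15/17: (-174/13, -27/13) → (-987/221, -2826/221); (-63/13, -36/13) → (36/221, -1233/221); (309/13, 80/13) → (1272/221, 5275/221); (-120/13, 28/13) → (-1380/221, -1576/221); (18, 1) → (129/17, 278/17)

image vertices: (-987/221, -2826/221), (36/221, -1233/221), (1272/221, 5275/221), (-1380/221, -1576/221), (129/17, 278/17)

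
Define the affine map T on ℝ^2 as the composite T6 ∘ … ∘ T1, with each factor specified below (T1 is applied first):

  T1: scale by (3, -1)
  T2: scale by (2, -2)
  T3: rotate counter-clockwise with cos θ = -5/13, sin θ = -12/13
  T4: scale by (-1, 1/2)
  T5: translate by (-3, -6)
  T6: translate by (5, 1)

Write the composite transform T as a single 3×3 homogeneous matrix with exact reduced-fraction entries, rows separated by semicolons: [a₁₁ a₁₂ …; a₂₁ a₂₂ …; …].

T = [30/13 -24/13 2; -36/13 -5/13 -5; 0 0 1]

T1 = [3 0 0; 0 -1 0; 0 0 1]
T2·T1 = [6 0 0; 0 2 0; 0 0 1]
T3·…·T1 = [-30/13 24/13 0; -72/13 -10/13 0; 0 0 1]
T4·…·T1 = [30/13 -24/13 0; -36/13 -5/13 0; 0 0 1]
T5·…·T1 = [30/13 -24/13 -3; -36/13 -5/13 -6; 0 0 1]
T6·…·T1 = [30/13 -24/13 2; -36/13 -5/13 -5; 0 0 1]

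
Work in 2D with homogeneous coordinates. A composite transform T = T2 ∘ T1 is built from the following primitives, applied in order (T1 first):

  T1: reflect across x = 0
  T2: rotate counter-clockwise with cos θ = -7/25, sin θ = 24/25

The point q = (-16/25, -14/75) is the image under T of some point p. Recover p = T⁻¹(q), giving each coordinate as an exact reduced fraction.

p = (0, 2/3)

T1 = [-1 0 0; 0 1 0; 0 0 1]
T2·T1 = [7/25 -24/25 0; -24/25 -7/25 0; 0 0 1]
det M = -1; M⁻¹ = [7/25 -24/25 0; -24/25 -7/25 0; 0 0 1]
M⁻¹ · (-16/25, -14/75)ᵀ = (0, 2/3)ᵀ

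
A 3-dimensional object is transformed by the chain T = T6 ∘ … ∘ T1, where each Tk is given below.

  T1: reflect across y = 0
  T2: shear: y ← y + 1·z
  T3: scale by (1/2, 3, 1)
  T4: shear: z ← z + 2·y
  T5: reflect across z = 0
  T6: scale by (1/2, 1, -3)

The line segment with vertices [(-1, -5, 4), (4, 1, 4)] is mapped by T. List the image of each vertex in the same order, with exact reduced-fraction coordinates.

image vertices: (-1/4, 27, 174), (1, 9, 66)

T1 reflect across y = 0: (-1, -5, 4) → (-1, 5, 4); (4, 1, 4) → (4, -1, 4)
T2 shear: y ← y + 1·z: (-1, 5, 4) → (-1, 9, 4); (4, -1, 4) → (4, 3, 4)
T3 scale by (1/2, 3, 1): (-1, 9, 4) → (-1/2, 27, 4); (4, 3, 4) → (2, 9, 4)
T4 shear: z ← z + 2·y: (-1/2, 27, 4) → (-1/2, 27, 58); (2, 9, 4) → (2, 9, 22)
T5 reflect across z = 0: (-1/2, 27, 58) → (-1/2, 27, -58); (2, 9, 22) → (2, 9, -22)
T6 scale by (1/2, 1, -3): (-1/2, 27, -58) → (-1/4, 27, 174); (2, 9, -22) → (1, 9, 66)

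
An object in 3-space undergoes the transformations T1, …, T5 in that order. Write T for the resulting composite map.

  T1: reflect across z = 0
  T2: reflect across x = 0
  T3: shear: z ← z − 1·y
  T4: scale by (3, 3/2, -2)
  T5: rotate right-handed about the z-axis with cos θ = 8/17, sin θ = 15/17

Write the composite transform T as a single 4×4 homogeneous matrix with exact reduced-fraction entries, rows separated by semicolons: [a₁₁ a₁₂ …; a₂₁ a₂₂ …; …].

T = [-24/17 -45/34 0 0; -45/17 12/17 0 0; 0 2 2 0; 0 0 0 1]

T1 = [1 0 0 0; 0 1 0 0; 0 0 -1 0; 0 0 0 1]
T2·T1 = [-1 0 0 0; 0 1 0 0; 0 0 -1 0; 0 0 0 1]
T3·…·T1 = [-1 0 0 0; 0 1 0 0; 0 -1 -1 0; 0 0 0 1]
T4·…·T1 = [-3 0 0 0; 0 3/2 0 0; 0 2 2 0; 0 0 0 1]
T5·…·T1 = [-24/17 -45/34 0 0; -45/17 12/17 0 0; 0 2 2 0; 0 0 0 1]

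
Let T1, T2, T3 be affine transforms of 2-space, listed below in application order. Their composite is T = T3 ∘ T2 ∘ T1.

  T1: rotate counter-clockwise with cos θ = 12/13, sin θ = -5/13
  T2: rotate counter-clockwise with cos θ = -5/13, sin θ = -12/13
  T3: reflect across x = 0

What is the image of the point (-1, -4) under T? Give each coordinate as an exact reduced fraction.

T1 rotate counter-clockwise with cos θ = 12/13, sin θ = -5/13: (-1, -4) → (-32/13, -43/13)
T2 rotate counter-clockwise with cos θ = -5/13, sin θ = -12/13: (-32/13, -43/13) → (-356/169, 599/169)
T3 reflect across x = 0: (-356/169, 599/169) → (356/169, 599/169)

T(p) = (356/169, 599/169)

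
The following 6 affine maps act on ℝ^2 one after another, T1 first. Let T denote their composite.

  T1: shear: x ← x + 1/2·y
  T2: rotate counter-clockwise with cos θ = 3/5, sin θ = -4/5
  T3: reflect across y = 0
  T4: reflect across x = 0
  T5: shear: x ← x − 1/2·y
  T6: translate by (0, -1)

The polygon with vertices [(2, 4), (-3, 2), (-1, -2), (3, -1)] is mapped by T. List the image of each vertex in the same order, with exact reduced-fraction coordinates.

image vertices: (-6, -1/5), (1, -19/5), (3, -7/5), (-2, 8/5)

T1 shear: x ← x + 1/2·y: (2, 4) → (4, 4); (-3, 2) → (-2, 2); (-1, -2) → (-2, -2); (3, -1) → (5/2, -1)
T2 rotate counter-clockwise with cos θ = 3/5, sin θ = -4/5: (4, 4) → (28/5, -4/5); (-2, 2) → (2/5, 14/5); (-2, -2) → (-14/5, 2/5); (5/2, -1) → (7/10, -13/5)
T3 reflect across y = 0: (28/5, -4/5) → (28/5, 4/5); (2/5, 14/5) → (2/5, -14/5); (-14/5, 2/5) → (-14/5, -2/5); (7/10, -13/5) → (7/10, 13/5)
T4 reflect across x = 0: (28/5, 4/5) → (-28/5, 4/5); (2/5, -14/5) → (-2/5, -14/5); (-14/5, -2/5) → (14/5, -2/5); (7/10, 13/5) → (-7/10, 13/5)
T5 shear: x ← x − 1/2·y: (-28/5, 4/5) → (-6, 4/5); (-2/5, -14/5) → (1, -14/5); (14/5, -2/5) → (3, -2/5); (-7/10, 13/5) → (-2, 13/5)
T6 translate by (0, -1): (-6, 4/5) → (-6, -1/5); (1, -14/5) → (1, -19/5); (3, -2/5) → (3, -7/5); (-2, 13/5) → (-2, 8/5)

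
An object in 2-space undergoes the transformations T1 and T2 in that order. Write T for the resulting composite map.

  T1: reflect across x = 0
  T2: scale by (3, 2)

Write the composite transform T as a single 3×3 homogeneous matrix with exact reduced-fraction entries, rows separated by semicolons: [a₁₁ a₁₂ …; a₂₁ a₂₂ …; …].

T1 = [-1 0 0; 0 1 0; 0 0 1]
T2·T1 = [-3 0 0; 0 2 0; 0 0 1]

T = [-3 0 0; 0 2 0; 0 0 1]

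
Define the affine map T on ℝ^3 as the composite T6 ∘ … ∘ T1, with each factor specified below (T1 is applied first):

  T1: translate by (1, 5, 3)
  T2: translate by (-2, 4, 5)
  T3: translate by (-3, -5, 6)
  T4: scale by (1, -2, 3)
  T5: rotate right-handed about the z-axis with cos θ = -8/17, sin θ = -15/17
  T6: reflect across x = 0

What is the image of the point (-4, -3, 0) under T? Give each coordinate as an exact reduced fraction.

T(p) = (-2, 8, 42)

T1 translate by (1, 5, 3): (-4, -3, 0) → (-3, 2, 3)
T2 translate by (-2, 4, 5): (-3, 2, 3) → (-5, 6, 8)
T3 translate by (-3, -5, 6): (-5, 6, 8) → (-8, 1, 14)
T4 scale by (1, -2, 3): (-8, 1, 14) → (-8, -2, 42)
T5 rotate right-handed about the z-axis with cos θ = -8/17, sin θ = -15/17: (-8, -2, 42) → (2, 8, 42)
T6 reflect across x = 0: (2, 8, 42) → (-2, 8, 42)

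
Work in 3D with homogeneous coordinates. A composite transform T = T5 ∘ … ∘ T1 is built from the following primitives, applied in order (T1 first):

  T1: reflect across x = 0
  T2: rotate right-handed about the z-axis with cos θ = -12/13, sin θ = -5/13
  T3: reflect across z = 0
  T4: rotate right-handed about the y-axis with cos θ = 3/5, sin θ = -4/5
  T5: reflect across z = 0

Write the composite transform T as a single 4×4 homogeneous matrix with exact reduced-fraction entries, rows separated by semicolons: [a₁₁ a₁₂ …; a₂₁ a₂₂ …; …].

T1 = [-1 0 0 0; 0 1 0 0; 0 0 1 0; 0 0 0 1]
T2·T1 = [12/13 5/13 0 0; 5/13 -12/13 0 0; 0 0 1 0; 0 0 0 1]
T3·…·T1 = [12/13 5/13 0 0; 5/13 -12/13 0 0; 0 0 -1 0; 0 0 0 1]
T4·…·T1 = [36/65 3/13 4/5 0; 5/13 -12/13 0 0; 48/65 4/13 -3/5 0; 0 0 0 1]
T5·…·T1 = [36/65 3/13 4/5 0; 5/13 -12/13 0 0; -48/65 -4/13 3/5 0; 0 0 0 1]

T = [36/65 3/13 4/5 0; 5/13 -12/13 0 0; -48/65 -4/13 3/5 0; 0 0 0 1]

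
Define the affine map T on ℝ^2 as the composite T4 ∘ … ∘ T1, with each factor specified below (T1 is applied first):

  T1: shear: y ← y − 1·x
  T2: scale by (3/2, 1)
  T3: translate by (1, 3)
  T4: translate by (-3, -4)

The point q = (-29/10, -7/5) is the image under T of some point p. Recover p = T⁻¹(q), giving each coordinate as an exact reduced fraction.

p = (-3/5, -1)

T1 = [1 0 0; -1 1 0; 0 0 1]
T2·T1 = [3/2 0 0; -1 1 0; 0 0 1]
T3·…·T1 = [3/2 0 1; -1 1 3; 0 0 1]
T4·…·T1 = [3/2 0 -2; -1 1 -1; 0 0 1]
det M = 3/2; M⁻¹ = [2/3 0 4/3; 2/3 1 7/3; 0 0 1]
M⁻¹ · (-29/10, -7/5)ᵀ = (-3/5, -1)ᵀ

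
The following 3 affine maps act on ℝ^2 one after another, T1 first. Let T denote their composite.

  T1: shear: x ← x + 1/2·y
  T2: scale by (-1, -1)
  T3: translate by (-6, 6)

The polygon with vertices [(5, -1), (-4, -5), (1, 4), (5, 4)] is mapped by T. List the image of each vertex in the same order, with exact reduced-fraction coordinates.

image vertices: (-21/2, 7), (1/2, 11), (-9, 2), (-13, 2)

T1 shear: x ← x + 1/2·y: (5, -1) → (9/2, -1); (-4, -5) → (-13/2, -5); (1, 4) → (3, 4); (5, 4) → (7, 4)
T2 scale by (-1, -1): (9/2, -1) → (-9/2, 1); (-13/2, -5) → (13/2, 5); (3, 4) → (-3, -4); (7, 4) → (-7, -4)
T3 translate by (-6, 6): (-9/2, 1) → (-21/2, 7); (13/2, 5) → (1/2, 11); (-3, -4) → (-9, 2); (-7, -4) → (-13, 2)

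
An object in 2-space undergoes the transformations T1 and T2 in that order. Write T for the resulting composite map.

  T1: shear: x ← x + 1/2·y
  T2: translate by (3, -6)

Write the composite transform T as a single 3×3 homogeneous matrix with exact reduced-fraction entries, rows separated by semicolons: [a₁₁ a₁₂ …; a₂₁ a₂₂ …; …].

T = [1 1/2 3; 0 1 -6; 0 0 1]

T1 = [1 1/2 0; 0 1 0; 0 0 1]
T2·T1 = [1 1/2 3; 0 1 -6; 0 0 1]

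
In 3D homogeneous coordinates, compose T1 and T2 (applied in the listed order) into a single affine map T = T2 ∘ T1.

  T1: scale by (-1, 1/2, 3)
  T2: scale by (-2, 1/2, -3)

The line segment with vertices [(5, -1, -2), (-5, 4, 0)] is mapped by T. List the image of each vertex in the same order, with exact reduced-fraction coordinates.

image vertices: (10, -1/4, 18), (-10, 1, 0)

T1 scale by (-1, 1/2, 3): (5, -1, -2) → (-5, -1/2, -6); (-5, 4, 0) → (5, 2, 0)
T2 scale by (-2, 1/2, -3): (-5, -1/2, -6) → (10, -1/4, 18); (5, 2, 0) → (-10, 1, 0)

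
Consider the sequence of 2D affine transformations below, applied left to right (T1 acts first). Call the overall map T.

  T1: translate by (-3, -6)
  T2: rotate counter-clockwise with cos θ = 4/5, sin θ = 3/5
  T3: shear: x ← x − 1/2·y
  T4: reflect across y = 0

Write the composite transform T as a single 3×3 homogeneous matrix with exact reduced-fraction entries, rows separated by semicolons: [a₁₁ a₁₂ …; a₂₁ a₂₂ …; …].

T1 = [1 0 -3; 0 1 -6; 0 0 1]
T2·T1 = [4/5 -3/5 6/5; 3/5 4/5 -33/5; 0 0 1]
T3·…·T1 = [1/2 -1 9/2; 3/5 4/5 -33/5; 0 0 1]
T4·…·T1 = [1/2 -1 9/2; -3/5 -4/5 33/5; 0 0 1]

T = [1/2 -1 9/2; -3/5 -4/5 33/5; 0 0 1]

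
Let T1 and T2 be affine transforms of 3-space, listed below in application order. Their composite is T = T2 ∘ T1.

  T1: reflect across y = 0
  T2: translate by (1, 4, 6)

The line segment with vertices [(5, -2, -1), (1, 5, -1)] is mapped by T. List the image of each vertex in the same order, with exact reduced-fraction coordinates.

T1 reflect across y = 0: (5, -2, -1) → (5, 2, -1); (1, 5, -1) → (1, -5, -1)
T2 translate by (1, 4, 6): (5, 2, -1) → (6, 6, 5); (1, -5, -1) → (2, -1, 5)

image vertices: (6, 6, 5), (2, -1, 5)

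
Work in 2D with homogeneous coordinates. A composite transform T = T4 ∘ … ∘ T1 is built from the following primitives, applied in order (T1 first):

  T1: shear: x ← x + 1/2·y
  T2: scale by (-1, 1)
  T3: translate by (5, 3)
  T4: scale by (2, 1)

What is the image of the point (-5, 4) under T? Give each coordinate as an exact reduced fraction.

T(p) = (16, 7)

T1 shear: x ← x + 1/2·y: (-5, 4) → (-3, 4)
T2 scale by (-1, 1): (-3, 4) → (3, 4)
T3 translate by (5, 3): (3, 4) → (8, 7)
T4 scale by (2, 1): (8, 7) → (16, 7)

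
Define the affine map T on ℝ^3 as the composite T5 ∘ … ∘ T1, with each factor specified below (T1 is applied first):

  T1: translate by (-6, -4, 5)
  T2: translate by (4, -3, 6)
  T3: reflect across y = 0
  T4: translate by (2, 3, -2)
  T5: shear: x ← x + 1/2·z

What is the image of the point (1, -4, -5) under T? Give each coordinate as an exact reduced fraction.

T1 translate by (-6, -4, 5): (1, -4, -5) → (-5, -8, 0)
T2 translate by (4, -3, 6): (-5, -8, 0) → (-1, -11, 6)
T3 reflect across y = 0: (-1, -11, 6) → (-1, 11, 6)
T4 translate by (2, 3, -2): (-1, 11, 6) → (1, 14, 4)
T5 shear: x ← x + 1/2·z: (1, 14, 4) → (3, 14, 4)

T(p) = (3, 14, 4)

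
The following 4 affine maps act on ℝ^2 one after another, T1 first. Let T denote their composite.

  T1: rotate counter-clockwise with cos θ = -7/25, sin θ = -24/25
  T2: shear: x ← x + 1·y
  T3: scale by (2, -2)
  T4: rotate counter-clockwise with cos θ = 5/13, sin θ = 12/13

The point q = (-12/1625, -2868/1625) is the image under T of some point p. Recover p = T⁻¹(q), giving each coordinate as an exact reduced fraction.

p = (0, -6/5)

T1 = [-7/25 24/25 0; -24/25 -7/25 0; 0 0 1]
T2·T1 = [-31/25 17/25 0; -24/25 -7/25 0; 0 0 1]
T3·…·T1 = [-62/25 34/25 0; 48/25 14/25 0; 0 0 1]
T4·…·T1 = [-886/325 2/325 0; -504/325 478/325 0; 0 0 1]
det M = -4; M⁻¹ = [-239/650 1/650 0; -126/325 443/650 0; 0 0 1]
M⁻¹ · (-12/1625, -2868/1625)ᵀ = (0, -6/5)ᵀ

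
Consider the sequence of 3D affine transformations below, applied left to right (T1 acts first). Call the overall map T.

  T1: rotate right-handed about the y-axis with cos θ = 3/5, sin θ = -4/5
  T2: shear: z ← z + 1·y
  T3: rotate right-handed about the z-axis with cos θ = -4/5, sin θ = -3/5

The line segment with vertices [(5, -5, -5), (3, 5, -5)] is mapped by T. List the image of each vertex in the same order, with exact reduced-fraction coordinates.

image vertices: (-43/5, -1/5, -4), (-41/25, -187/25, 22/5)

T1 rotate right-handed about the y-axis with cos θ = 3/5, sin θ = -4/5: (5, -5, -5) → (7, -5, 1); (3, 5, -5) → (29/5, 5, -3/5)
T2 shear: z ← z + 1·y: (7, -5, 1) → (7, -5, -4); (29/5, 5, -3/5) → (29/5, 5, 22/5)
T3 rotate right-handed about the z-axis with cos θ = -4/5, sin θ = -3/5: (7, -5, -4) → (-43/5, -1/5, -4); (29/5, 5, 22/5) → (-41/25, -187/25, 22/5)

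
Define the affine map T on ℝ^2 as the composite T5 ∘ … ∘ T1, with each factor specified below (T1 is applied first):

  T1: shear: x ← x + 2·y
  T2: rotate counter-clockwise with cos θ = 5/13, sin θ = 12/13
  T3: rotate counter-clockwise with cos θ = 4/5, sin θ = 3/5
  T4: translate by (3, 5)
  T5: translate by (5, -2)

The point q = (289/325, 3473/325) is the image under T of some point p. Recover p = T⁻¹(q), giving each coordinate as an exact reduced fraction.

p = (-4/5, 5)

T1 = [1 2 0; 0 1 0; 0 0 1]
T2·T1 = [5/13 -2/13 0; 12/13 29/13 0; 0 0 1]
T3·…·T1 = [-16/65 -19/13 0; 63/65 22/13 0; 0 0 1]
T4·…·T1 = [-16/65 -19/13 3; 63/65 22/13 5; 0 0 1]
T5·…·T1 = [-16/65 -19/13 8; 63/65 22/13 3; 0 0 1]
det M = 1; M⁻¹ = [22/13 19/13 -233/13; -63/65 -16/65 552/65; 0 0 1]
M⁻¹ · (289/325, 3473/325)ᵀ = (-4/5, 5)ᵀ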